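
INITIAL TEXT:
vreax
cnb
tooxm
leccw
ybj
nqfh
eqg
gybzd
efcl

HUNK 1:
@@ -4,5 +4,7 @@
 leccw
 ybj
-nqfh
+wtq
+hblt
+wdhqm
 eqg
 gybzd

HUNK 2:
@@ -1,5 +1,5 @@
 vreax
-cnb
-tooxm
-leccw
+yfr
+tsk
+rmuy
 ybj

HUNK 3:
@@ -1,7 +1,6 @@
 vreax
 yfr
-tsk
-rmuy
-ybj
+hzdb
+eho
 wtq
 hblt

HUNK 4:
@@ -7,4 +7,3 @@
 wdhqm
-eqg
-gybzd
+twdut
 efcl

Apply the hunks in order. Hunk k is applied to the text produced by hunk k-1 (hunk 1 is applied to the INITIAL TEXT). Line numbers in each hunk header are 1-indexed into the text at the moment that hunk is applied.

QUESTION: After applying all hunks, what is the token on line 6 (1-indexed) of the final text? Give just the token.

Answer: hblt

Derivation:
Hunk 1: at line 4 remove [nqfh] add [wtq,hblt,wdhqm] -> 11 lines: vreax cnb tooxm leccw ybj wtq hblt wdhqm eqg gybzd efcl
Hunk 2: at line 1 remove [cnb,tooxm,leccw] add [yfr,tsk,rmuy] -> 11 lines: vreax yfr tsk rmuy ybj wtq hblt wdhqm eqg gybzd efcl
Hunk 3: at line 1 remove [tsk,rmuy,ybj] add [hzdb,eho] -> 10 lines: vreax yfr hzdb eho wtq hblt wdhqm eqg gybzd efcl
Hunk 4: at line 7 remove [eqg,gybzd] add [twdut] -> 9 lines: vreax yfr hzdb eho wtq hblt wdhqm twdut efcl
Final line 6: hblt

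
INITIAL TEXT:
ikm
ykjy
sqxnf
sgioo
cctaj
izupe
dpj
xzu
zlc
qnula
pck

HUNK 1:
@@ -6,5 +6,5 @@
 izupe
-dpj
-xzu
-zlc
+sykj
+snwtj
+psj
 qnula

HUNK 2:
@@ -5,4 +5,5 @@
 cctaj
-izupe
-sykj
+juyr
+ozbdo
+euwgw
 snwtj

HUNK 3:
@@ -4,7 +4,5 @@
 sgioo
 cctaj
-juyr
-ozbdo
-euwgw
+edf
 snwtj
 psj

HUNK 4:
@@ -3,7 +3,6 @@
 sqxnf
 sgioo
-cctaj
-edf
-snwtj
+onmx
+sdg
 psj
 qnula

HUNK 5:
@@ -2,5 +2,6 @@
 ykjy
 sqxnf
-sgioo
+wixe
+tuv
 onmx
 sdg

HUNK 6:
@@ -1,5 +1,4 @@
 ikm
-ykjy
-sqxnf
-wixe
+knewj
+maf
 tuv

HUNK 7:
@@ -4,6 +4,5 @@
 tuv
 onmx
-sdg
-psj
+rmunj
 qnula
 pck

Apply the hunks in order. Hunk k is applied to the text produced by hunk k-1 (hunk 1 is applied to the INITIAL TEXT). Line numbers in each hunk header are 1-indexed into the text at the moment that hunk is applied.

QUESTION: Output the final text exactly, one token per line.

Answer: ikm
knewj
maf
tuv
onmx
rmunj
qnula
pck

Derivation:
Hunk 1: at line 6 remove [dpj,xzu,zlc] add [sykj,snwtj,psj] -> 11 lines: ikm ykjy sqxnf sgioo cctaj izupe sykj snwtj psj qnula pck
Hunk 2: at line 5 remove [izupe,sykj] add [juyr,ozbdo,euwgw] -> 12 lines: ikm ykjy sqxnf sgioo cctaj juyr ozbdo euwgw snwtj psj qnula pck
Hunk 3: at line 4 remove [juyr,ozbdo,euwgw] add [edf] -> 10 lines: ikm ykjy sqxnf sgioo cctaj edf snwtj psj qnula pck
Hunk 4: at line 3 remove [cctaj,edf,snwtj] add [onmx,sdg] -> 9 lines: ikm ykjy sqxnf sgioo onmx sdg psj qnula pck
Hunk 5: at line 2 remove [sgioo] add [wixe,tuv] -> 10 lines: ikm ykjy sqxnf wixe tuv onmx sdg psj qnula pck
Hunk 6: at line 1 remove [ykjy,sqxnf,wixe] add [knewj,maf] -> 9 lines: ikm knewj maf tuv onmx sdg psj qnula pck
Hunk 7: at line 4 remove [sdg,psj] add [rmunj] -> 8 lines: ikm knewj maf tuv onmx rmunj qnula pck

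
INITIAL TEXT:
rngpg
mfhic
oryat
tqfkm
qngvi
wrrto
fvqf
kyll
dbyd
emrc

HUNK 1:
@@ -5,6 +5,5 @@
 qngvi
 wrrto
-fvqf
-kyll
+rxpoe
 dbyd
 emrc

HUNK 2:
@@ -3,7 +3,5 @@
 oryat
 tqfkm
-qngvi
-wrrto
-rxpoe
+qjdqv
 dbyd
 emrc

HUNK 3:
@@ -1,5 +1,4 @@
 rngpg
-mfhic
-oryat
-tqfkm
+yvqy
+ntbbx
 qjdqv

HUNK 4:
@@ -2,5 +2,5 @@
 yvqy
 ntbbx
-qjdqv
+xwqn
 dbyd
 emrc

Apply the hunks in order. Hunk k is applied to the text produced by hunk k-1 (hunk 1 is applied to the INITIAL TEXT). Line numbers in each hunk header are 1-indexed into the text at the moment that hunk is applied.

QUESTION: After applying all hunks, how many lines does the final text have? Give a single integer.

Answer: 6

Derivation:
Hunk 1: at line 5 remove [fvqf,kyll] add [rxpoe] -> 9 lines: rngpg mfhic oryat tqfkm qngvi wrrto rxpoe dbyd emrc
Hunk 2: at line 3 remove [qngvi,wrrto,rxpoe] add [qjdqv] -> 7 lines: rngpg mfhic oryat tqfkm qjdqv dbyd emrc
Hunk 3: at line 1 remove [mfhic,oryat,tqfkm] add [yvqy,ntbbx] -> 6 lines: rngpg yvqy ntbbx qjdqv dbyd emrc
Hunk 4: at line 2 remove [qjdqv] add [xwqn] -> 6 lines: rngpg yvqy ntbbx xwqn dbyd emrc
Final line count: 6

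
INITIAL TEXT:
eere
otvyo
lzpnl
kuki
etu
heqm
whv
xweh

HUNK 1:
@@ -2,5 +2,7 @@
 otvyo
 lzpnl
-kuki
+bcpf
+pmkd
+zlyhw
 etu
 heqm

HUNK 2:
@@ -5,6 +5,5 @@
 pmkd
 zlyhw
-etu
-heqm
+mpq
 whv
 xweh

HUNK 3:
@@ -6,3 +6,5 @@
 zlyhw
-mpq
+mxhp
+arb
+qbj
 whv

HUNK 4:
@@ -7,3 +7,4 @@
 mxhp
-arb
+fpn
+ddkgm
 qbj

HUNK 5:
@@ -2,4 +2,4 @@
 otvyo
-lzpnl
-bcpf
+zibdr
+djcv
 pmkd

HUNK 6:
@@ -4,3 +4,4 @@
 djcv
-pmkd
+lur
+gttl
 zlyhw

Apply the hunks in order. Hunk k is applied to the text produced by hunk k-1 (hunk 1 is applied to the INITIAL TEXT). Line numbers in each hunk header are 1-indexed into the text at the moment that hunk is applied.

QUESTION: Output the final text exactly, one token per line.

Answer: eere
otvyo
zibdr
djcv
lur
gttl
zlyhw
mxhp
fpn
ddkgm
qbj
whv
xweh

Derivation:
Hunk 1: at line 2 remove [kuki] add [bcpf,pmkd,zlyhw] -> 10 lines: eere otvyo lzpnl bcpf pmkd zlyhw etu heqm whv xweh
Hunk 2: at line 5 remove [etu,heqm] add [mpq] -> 9 lines: eere otvyo lzpnl bcpf pmkd zlyhw mpq whv xweh
Hunk 3: at line 6 remove [mpq] add [mxhp,arb,qbj] -> 11 lines: eere otvyo lzpnl bcpf pmkd zlyhw mxhp arb qbj whv xweh
Hunk 4: at line 7 remove [arb] add [fpn,ddkgm] -> 12 lines: eere otvyo lzpnl bcpf pmkd zlyhw mxhp fpn ddkgm qbj whv xweh
Hunk 5: at line 2 remove [lzpnl,bcpf] add [zibdr,djcv] -> 12 lines: eere otvyo zibdr djcv pmkd zlyhw mxhp fpn ddkgm qbj whv xweh
Hunk 6: at line 4 remove [pmkd] add [lur,gttl] -> 13 lines: eere otvyo zibdr djcv lur gttl zlyhw mxhp fpn ddkgm qbj whv xweh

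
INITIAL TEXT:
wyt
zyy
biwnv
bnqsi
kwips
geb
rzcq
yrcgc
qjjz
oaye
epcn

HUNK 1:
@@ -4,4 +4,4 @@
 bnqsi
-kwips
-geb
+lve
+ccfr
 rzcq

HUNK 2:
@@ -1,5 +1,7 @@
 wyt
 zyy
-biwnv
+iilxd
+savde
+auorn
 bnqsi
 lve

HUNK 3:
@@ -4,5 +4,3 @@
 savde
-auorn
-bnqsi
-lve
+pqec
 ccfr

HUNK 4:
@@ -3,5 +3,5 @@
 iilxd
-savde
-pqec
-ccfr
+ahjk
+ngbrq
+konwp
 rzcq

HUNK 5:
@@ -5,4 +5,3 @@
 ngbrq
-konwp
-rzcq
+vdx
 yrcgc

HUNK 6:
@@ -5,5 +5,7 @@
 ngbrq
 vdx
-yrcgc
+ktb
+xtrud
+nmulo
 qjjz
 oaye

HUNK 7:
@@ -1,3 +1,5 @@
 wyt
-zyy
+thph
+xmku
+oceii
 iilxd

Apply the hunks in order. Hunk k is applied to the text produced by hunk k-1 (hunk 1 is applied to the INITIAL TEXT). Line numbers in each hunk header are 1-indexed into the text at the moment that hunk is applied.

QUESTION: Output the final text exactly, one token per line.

Answer: wyt
thph
xmku
oceii
iilxd
ahjk
ngbrq
vdx
ktb
xtrud
nmulo
qjjz
oaye
epcn

Derivation:
Hunk 1: at line 4 remove [kwips,geb] add [lve,ccfr] -> 11 lines: wyt zyy biwnv bnqsi lve ccfr rzcq yrcgc qjjz oaye epcn
Hunk 2: at line 1 remove [biwnv] add [iilxd,savde,auorn] -> 13 lines: wyt zyy iilxd savde auorn bnqsi lve ccfr rzcq yrcgc qjjz oaye epcn
Hunk 3: at line 4 remove [auorn,bnqsi,lve] add [pqec] -> 11 lines: wyt zyy iilxd savde pqec ccfr rzcq yrcgc qjjz oaye epcn
Hunk 4: at line 3 remove [savde,pqec,ccfr] add [ahjk,ngbrq,konwp] -> 11 lines: wyt zyy iilxd ahjk ngbrq konwp rzcq yrcgc qjjz oaye epcn
Hunk 5: at line 5 remove [konwp,rzcq] add [vdx] -> 10 lines: wyt zyy iilxd ahjk ngbrq vdx yrcgc qjjz oaye epcn
Hunk 6: at line 5 remove [yrcgc] add [ktb,xtrud,nmulo] -> 12 lines: wyt zyy iilxd ahjk ngbrq vdx ktb xtrud nmulo qjjz oaye epcn
Hunk 7: at line 1 remove [zyy] add [thph,xmku,oceii] -> 14 lines: wyt thph xmku oceii iilxd ahjk ngbrq vdx ktb xtrud nmulo qjjz oaye epcn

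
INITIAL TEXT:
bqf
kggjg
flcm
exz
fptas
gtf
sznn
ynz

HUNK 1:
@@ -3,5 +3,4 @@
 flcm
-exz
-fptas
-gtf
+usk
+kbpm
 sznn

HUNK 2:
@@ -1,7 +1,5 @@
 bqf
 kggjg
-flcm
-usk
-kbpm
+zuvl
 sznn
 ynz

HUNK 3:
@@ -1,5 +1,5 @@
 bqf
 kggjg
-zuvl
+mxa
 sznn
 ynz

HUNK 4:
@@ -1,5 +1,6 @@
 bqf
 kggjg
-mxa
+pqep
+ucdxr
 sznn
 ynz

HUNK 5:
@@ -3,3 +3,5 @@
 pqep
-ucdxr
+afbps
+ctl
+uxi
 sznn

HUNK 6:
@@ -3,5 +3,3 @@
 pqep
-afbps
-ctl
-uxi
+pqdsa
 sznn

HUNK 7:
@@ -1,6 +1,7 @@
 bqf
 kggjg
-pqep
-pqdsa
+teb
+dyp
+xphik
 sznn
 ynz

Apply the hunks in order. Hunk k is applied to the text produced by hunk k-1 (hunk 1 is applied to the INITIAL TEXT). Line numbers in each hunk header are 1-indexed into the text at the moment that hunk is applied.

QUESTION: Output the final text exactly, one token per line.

Hunk 1: at line 3 remove [exz,fptas,gtf] add [usk,kbpm] -> 7 lines: bqf kggjg flcm usk kbpm sznn ynz
Hunk 2: at line 1 remove [flcm,usk,kbpm] add [zuvl] -> 5 lines: bqf kggjg zuvl sznn ynz
Hunk 3: at line 1 remove [zuvl] add [mxa] -> 5 lines: bqf kggjg mxa sznn ynz
Hunk 4: at line 1 remove [mxa] add [pqep,ucdxr] -> 6 lines: bqf kggjg pqep ucdxr sznn ynz
Hunk 5: at line 3 remove [ucdxr] add [afbps,ctl,uxi] -> 8 lines: bqf kggjg pqep afbps ctl uxi sznn ynz
Hunk 6: at line 3 remove [afbps,ctl,uxi] add [pqdsa] -> 6 lines: bqf kggjg pqep pqdsa sznn ynz
Hunk 7: at line 1 remove [pqep,pqdsa] add [teb,dyp,xphik] -> 7 lines: bqf kggjg teb dyp xphik sznn ynz

Answer: bqf
kggjg
teb
dyp
xphik
sznn
ynz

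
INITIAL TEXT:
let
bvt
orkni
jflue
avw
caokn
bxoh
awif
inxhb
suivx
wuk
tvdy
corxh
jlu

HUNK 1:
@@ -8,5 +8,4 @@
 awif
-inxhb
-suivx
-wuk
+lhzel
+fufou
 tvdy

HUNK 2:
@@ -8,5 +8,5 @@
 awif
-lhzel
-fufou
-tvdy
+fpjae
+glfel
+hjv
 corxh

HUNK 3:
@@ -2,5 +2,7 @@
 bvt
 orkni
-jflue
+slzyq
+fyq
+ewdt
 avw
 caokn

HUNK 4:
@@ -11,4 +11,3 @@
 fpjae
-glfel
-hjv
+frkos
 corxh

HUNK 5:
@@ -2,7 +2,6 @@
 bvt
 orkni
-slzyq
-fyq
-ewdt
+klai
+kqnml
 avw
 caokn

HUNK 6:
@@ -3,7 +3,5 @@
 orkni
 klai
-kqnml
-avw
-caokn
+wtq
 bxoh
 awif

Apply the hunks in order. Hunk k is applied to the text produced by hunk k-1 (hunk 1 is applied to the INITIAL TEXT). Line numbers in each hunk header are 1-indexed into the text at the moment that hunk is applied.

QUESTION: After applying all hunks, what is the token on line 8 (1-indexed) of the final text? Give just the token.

Hunk 1: at line 8 remove [inxhb,suivx,wuk] add [lhzel,fufou] -> 13 lines: let bvt orkni jflue avw caokn bxoh awif lhzel fufou tvdy corxh jlu
Hunk 2: at line 8 remove [lhzel,fufou,tvdy] add [fpjae,glfel,hjv] -> 13 lines: let bvt orkni jflue avw caokn bxoh awif fpjae glfel hjv corxh jlu
Hunk 3: at line 2 remove [jflue] add [slzyq,fyq,ewdt] -> 15 lines: let bvt orkni slzyq fyq ewdt avw caokn bxoh awif fpjae glfel hjv corxh jlu
Hunk 4: at line 11 remove [glfel,hjv] add [frkos] -> 14 lines: let bvt orkni slzyq fyq ewdt avw caokn bxoh awif fpjae frkos corxh jlu
Hunk 5: at line 2 remove [slzyq,fyq,ewdt] add [klai,kqnml] -> 13 lines: let bvt orkni klai kqnml avw caokn bxoh awif fpjae frkos corxh jlu
Hunk 6: at line 3 remove [kqnml,avw,caokn] add [wtq] -> 11 lines: let bvt orkni klai wtq bxoh awif fpjae frkos corxh jlu
Final line 8: fpjae

Answer: fpjae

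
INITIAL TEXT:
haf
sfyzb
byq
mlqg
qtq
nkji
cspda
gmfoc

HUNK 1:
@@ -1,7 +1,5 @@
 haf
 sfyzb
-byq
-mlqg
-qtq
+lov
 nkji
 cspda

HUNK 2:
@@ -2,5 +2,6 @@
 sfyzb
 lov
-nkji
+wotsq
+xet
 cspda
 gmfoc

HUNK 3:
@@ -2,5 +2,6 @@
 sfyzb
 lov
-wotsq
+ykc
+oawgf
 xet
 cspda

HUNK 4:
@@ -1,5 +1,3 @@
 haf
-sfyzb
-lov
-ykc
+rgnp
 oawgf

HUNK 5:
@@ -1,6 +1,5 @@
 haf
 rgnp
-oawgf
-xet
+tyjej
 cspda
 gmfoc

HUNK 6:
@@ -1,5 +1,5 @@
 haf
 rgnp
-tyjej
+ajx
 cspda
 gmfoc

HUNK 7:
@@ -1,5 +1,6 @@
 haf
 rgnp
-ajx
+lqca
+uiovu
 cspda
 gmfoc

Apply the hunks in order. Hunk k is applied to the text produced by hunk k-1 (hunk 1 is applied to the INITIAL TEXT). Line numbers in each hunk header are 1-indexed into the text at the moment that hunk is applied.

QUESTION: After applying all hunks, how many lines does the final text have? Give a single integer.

Answer: 6

Derivation:
Hunk 1: at line 1 remove [byq,mlqg,qtq] add [lov] -> 6 lines: haf sfyzb lov nkji cspda gmfoc
Hunk 2: at line 2 remove [nkji] add [wotsq,xet] -> 7 lines: haf sfyzb lov wotsq xet cspda gmfoc
Hunk 3: at line 2 remove [wotsq] add [ykc,oawgf] -> 8 lines: haf sfyzb lov ykc oawgf xet cspda gmfoc
Hunk 4: at line 1 remove [sfyzb,lov,ykc] add [rgnp] -> 6 lines: haf rgnp oawgf xet cspda gmfoc
Hunk 5: at line 1 remove [oawgf,xet] add [tyjej] -> 5 lines: haf rgnp tyjej cspda gmfoc
Hunk 6: at line 1 remove [tyjej] add [ajx] -> 5 lines: haf rgnp ajx cspda gmfoc
Hunk 7: at line 1 remove [ajx] add [lqca,uiovu] -> 6 lines: haf rgnp lqca uiovu cspda gmfoc
Final line count: 6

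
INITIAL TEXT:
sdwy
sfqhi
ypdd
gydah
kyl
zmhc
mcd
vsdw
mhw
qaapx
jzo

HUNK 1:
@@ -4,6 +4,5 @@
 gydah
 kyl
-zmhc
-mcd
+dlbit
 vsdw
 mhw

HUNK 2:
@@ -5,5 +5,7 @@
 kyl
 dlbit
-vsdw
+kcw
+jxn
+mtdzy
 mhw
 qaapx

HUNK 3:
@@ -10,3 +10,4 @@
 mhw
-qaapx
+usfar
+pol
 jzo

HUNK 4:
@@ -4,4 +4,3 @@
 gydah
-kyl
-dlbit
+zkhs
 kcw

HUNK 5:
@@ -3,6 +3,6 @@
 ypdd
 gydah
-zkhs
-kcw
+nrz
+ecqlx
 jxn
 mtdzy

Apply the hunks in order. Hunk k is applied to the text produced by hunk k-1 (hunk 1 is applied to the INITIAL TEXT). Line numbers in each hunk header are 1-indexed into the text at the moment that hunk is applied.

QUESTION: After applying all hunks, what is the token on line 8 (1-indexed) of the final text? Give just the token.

Answer: mtdzy

Derivation:
Hunk 1: at line 4 remove [zmhc,mcd] add [dlbit] -> 10 lines: sdwy sfqhi ypdd gydah kyl dlbit vsdw mhw qaapx jzo
Hunk 2: at line 5 remove [vsdw] add [kcw,jxn,mtdzy] -> 12 lines: sdwy sfqhi ypdd gydah kyl dlbit kcw jxn mtdzy mhw qaapx jzo
Hunk 3: at line 10 remove [qaapx] add [usfar,pol] -> 13 lines: sdwy sfqhi ypdd gydah kyl dlbit kcw jxn mtdzy mhw usfar pol jzo
Hunk 4: at line 4 remove [kyl,dlbit] add [zkhs] -> 12 lines: sdwy sfqhi ypdd gydah zkhs kcw jxn mtdzy mhw usfar pol jzo
Hunk 5: at line 3 remove [zkhs,kcw] add [nrz,ecqlx] -> 12 lines: sdwy sfqhi ypdd gydah nrz ecqlx jxn mtdzy mhw usfar pol jzo
Final line 8: mtdzy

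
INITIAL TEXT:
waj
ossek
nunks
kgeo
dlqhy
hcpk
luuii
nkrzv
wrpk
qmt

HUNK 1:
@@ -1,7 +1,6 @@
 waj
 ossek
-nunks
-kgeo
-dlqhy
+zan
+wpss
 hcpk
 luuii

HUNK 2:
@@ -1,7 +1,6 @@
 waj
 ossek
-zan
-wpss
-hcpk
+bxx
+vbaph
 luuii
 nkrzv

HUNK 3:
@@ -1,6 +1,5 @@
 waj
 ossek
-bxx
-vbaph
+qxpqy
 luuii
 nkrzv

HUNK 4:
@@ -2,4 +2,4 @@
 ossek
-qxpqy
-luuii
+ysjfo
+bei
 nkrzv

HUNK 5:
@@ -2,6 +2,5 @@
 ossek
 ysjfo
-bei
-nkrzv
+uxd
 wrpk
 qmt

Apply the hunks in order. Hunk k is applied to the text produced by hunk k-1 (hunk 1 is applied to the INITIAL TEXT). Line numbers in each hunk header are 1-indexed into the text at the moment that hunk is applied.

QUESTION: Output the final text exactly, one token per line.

Hunk 1: at line 1 remove [nunks,kgeo,dlqhy] add [zan,wpss] -> 9 lines: waj ossek zan wpss hcpk luuii nkrzv wrpk qmt
Hunk 2: at line 1 remove [zan,wpss,hcpk] add [bxx,vbaph] -> 8 lines: waj ossek bxx vbaph luuii nkrzv wrpk qmt
Hunk 3: at line 1 remove [bxx,vbaph] add [qxpqy] -> 7 lines: waj ossek qxpqy luuii nkrzv wrpk qmt
Hunk 4: at line 2 remove [qxpqy,luuii] add [ysjfo,bei] -> 7 lines: waj ossek ysjfo bei nkrzv wrpk qmt
Hunk 5: at line 2 remove [bei,nkrzv] add [uxd] -> 6 lines: waj ossek ysjfo uxd wrpk qmt

Answer: waj
ossek
ysjfo
uxd
wrpk
qmt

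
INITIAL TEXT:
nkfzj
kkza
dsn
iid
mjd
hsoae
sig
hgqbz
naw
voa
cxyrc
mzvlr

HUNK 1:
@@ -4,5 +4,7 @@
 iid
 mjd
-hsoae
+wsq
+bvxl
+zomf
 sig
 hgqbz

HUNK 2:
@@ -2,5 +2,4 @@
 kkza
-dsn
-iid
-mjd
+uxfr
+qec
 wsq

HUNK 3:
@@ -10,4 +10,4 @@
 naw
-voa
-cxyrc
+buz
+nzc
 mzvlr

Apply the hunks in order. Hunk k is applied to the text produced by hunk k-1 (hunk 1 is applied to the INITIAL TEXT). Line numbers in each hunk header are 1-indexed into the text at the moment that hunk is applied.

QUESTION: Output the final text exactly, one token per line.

Hunk 1: at line 4 remove [hsoae] add [wsq,bvxl,zomf] -> 14 lines: nkfzj kkza dsn iid mjd wsq bvxl zomf sig hgqbz naw voa cxyrc mzvlr
Hunk 2: at line 2 remove [dsn,iid,mjd] add [uxfr,qec] -> 13 lines: nkfzj kkza uxfr qec wsq bvxl zomf sig hgqbz naw voa cxyrc mzvlr
Hunk 3: at line 10 remove [voa,cxyrc] add [buz,nzc] -> 13 lines: nkfzj kkza uxfr qec wsq bvxl zomf sig hgqbz naw buz nzc mzvlr

Answer: nkfzj
kkza
uxfr
qec
wsq
bvxl
zomf
sig
hgqbz
naw
buz
nzc
mzvlr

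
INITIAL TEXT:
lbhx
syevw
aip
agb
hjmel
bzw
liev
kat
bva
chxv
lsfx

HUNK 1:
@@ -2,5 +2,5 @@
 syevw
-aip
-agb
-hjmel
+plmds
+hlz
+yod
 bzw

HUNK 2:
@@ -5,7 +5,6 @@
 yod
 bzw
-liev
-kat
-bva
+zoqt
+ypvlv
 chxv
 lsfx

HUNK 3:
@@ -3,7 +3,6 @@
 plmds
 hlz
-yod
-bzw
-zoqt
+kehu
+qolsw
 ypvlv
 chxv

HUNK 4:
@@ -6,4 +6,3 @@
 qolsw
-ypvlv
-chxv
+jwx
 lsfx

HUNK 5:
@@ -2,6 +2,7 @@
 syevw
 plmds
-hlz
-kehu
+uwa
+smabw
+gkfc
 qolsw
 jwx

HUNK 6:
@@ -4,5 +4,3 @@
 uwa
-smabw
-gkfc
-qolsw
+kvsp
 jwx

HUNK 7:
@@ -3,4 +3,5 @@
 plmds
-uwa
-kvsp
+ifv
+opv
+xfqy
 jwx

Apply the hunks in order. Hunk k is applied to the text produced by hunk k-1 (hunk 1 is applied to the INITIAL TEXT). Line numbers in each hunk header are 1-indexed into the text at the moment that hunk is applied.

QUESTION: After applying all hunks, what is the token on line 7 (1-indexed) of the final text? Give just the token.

Hunk 1: at line 2 remove [aip,agb,hjmel] add [plmds,hlz,yod] -> 11 lines: lbhx syevw plmds hlz yod bzw liev kat bva chxv lsfx
Hunk 2: at line 5 remove [liev,kat,bva] add [zoqt,ypvlv] -> 10 lines: lbhx syevw plmds hlz yod bzw zoqt ypvlv chxv lsfx
Hunk 3: at line 3 remove [yod,bzw,zoqt] add [kehu,qolsw] -> 9 lines: lbhx syevw plmds hlz kehu qolsw ypvlv chxv lsfx
Hunk 4: at line 6 remove [ypvlv,chxv] add [jwx] -> 8 lines: lbhx syevw plmds hlz kehu qolsw jwx lsfx
Hunk 5: at line 2 remove [hlz,kehu] add [uwa,smabw,gkfc] -> 9 lines: lbhx syevw plmds uwa smabw gkfc qolsw jwx lsfx
Hunk 6: at line 4 remove [smabw,gkfc,qolsw] add [kvsp] -> 7 lines: lbhx syevw plmds uwa kvsp jwx lsfx
Hunk 7: at line 3 remove [uwa,kvsp] add [ifv,opv,xfqy] -> 8 lines: lbhx syevw plmds ifv opv xfqy jwx lsfx
Final line 7: jwx

Answer: jwx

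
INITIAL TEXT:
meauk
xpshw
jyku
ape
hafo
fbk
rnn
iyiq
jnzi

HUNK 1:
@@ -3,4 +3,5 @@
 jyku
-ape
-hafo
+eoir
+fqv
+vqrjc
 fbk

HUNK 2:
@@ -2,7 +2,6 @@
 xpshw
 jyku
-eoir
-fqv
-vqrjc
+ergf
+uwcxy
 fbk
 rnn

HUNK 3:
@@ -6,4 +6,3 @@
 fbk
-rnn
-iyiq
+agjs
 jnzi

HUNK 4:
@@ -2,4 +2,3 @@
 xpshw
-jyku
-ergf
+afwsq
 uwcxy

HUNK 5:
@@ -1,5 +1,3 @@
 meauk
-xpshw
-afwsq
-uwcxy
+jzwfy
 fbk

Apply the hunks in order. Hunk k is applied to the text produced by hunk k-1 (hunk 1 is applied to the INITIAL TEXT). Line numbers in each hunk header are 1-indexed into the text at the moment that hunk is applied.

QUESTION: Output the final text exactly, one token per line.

Hunk 1: at line 3 remove [ape,hafo] add [eoir,fqv,vqrjc] -> 10 lines: meauk xpshw jyku eoir fqv vqrjc fbk rnn iyiq jnzi
Hunk 2: at line 2 remove [eoir,fqv,vqrjc] add [ergf,uwcxy] -> 9 lines: meauk xpshw jyku ergf uwcxy fbk rnn iyiq jnzi
Hunk 3: at line 6 remove [rnn,iyiq] add [agjs] -> 8 lines: meauk xpshw jyku ergf uwcxy fbk agjs jnzi
Hunk 4: at line 2 remove [jyku,ergf] add [afwsq] -> 7 lines: meauk xpshw afwsq uwcxy fbk agjs jnzi
Hunk 5: at line 1 remove [xpshw,afwsq,uwcxy] add [jzwfy] -> 5 lines: meauk jzwfy fbk agjs jnzi

Answer: meauk
jzwfy
fbk
agjs
jnzi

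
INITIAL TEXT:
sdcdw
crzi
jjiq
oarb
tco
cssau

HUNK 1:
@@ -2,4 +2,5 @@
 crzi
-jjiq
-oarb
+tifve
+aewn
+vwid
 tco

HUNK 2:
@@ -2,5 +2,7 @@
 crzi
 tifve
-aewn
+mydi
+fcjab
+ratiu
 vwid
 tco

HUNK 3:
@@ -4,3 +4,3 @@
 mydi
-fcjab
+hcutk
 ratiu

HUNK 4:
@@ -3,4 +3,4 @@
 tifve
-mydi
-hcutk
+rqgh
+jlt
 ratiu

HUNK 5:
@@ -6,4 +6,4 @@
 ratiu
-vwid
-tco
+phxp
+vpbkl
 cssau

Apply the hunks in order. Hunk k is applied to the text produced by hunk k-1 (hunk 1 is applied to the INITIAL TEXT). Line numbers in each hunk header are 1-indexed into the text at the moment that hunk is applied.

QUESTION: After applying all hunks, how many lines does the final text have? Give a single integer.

Hunk 1: at line 2 remove [jjiq,oarb] add [tifve,aewn,vwid] -> 7 lines: sdcdw crzi tifve aewn vwid tco cssau
Hunk 2: at line 2 remove [aewn] add [mydi,fcjab,ratiu] -> 9 lines: sdcdw crzi tifve mydi fcjab ratiu vwid tco cssau
Hunk 3: at line 4 remove [fcjab] add [hcutk] -> 9 lines: sdcdw crzi tifve mydi hcutk ratiu vwid tco cssau
Hunk 4: at line 3 remove [mydi,hcutk] add [rqgh,jlt] -> 9 lines: sdcdw crzi tifve rqgh jlt ratiu vwid tco cssau
Hunk 5: at line 6 remove [vwid,tco] add [phxp,vpbkl] -> 9 lines: sdcdw crzi tifve rqgh jlt ratiu phxp vpbkl cssau
Final line count: 9

Answer: 9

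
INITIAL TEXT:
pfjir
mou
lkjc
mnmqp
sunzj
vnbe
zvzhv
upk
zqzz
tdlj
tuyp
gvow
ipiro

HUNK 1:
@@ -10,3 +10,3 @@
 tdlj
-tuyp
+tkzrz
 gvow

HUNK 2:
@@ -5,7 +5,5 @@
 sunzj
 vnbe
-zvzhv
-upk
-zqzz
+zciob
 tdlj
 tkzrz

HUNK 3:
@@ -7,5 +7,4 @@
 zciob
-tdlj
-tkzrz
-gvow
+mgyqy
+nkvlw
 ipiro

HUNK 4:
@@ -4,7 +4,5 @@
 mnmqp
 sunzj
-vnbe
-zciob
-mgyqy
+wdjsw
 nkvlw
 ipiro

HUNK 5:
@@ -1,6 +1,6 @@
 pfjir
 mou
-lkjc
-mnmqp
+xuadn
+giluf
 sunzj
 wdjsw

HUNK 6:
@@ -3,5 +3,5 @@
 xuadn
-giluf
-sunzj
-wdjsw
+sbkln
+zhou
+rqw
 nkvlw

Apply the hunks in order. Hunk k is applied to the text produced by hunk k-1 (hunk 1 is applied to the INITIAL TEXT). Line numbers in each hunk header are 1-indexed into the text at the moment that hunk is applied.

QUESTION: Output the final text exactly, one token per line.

Hunk 1: at line 10 remove [tuyp] add [tkzrz] -> 13 lines: pfjir mou lkjc mnmqp sunzj vnbe zvzhv upk zqzz tdlj tkzrz gvow ipiro
Hunk 2: at line 5 remove [zvzhv,upk,zqzz] add [zciob] -> 11 lines: pfjir mou lkjc mnmqp sunzj vnbe zciob tdlj tkzrz gvow ipiro
Hunk 3: at line 7 remove [tdlj,tkzrz,gvow] add [mgyqy,nkvlw] -> 10 lines: pfjir mou lkjc mnmqp sunzj vnbe zciob mgyqy nkvlw ipiro
Hunk 4: at line 4 remove [vnbe,zciob,mgyqy] add [wdjsw] -> 8 lines: pfjir mou lkjc mnmqp sunzj wdjsw nkvlw ipiro
Hunk 5: at line 1 remove [lkjc,mnmqp] add [xuadn,giluf] -> 8 lines: pfjir mou xuadn giluf sunzj wdjsw nkvlw ipiro
Hunk 6: at line 3 remove [giluf,sunzj,wdjsw] add [sbkln,zhou,rqw] -> 8 lines: pfjir mou xuadn sbkln zhou rqw nkvlw ipiro

Answer: pfjir
mou
xuadn
sbkln
zhou
rqw
nkvlw
ipiro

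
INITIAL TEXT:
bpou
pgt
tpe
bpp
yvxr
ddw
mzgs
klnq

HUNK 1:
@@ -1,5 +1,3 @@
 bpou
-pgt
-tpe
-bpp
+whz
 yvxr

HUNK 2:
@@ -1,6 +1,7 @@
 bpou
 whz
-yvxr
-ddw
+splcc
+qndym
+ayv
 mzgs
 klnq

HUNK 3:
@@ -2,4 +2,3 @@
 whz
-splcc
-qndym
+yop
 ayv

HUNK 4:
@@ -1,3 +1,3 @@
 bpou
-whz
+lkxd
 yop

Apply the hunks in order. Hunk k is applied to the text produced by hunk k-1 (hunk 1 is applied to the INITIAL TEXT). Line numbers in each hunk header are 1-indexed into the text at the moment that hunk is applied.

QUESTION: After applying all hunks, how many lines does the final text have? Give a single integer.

Hunk 1: at line 1 remove [pgt,tpe,bpp] add [whz] -> 6 lines: bpou whz yvxr ddw mzgs klnq
Hunk 2: at line 1 remove [yvxr,ddw] add [splcc,qndym,ayv] -> 7 lines: bpou whz splcc qndym ayv mzgs klnq
Hunk 3: at line 2 remove [splcc,qndym] add [yop] -> 6 lines: bpou whz yop ayv mzgs klnq
Hunk 4: at line 1 remove [whz] add [lkxd] -> 6 lines: bpou lkxd yop ayv mzgs klnq
Final line count: 6

Answer: 6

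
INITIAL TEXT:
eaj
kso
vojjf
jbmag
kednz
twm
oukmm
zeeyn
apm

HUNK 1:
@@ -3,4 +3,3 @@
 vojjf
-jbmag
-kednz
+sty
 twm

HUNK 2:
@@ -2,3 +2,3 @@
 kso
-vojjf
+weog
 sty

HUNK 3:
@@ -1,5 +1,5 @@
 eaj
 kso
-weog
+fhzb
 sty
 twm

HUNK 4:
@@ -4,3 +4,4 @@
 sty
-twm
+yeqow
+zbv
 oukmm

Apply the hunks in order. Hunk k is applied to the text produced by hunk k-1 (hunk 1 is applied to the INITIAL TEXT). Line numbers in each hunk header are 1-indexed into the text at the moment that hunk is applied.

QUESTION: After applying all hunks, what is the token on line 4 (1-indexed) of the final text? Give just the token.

Hunk 1: at line 3 remove [jbmag,kednz] add [sty] -> 8 lines: eaj kso vojjf sty twm oukmm zeeyn apm
Hunk 2: at line 2 remove [vojjf] add [weog] -> 8 lines: eaj kso weog sty twm oukmm zeeyn apm
Hunk 3: at line 1 remove [weog] add [fhzb] -> 8 lines: eaj kso fhzb sty twm oukmm zeeyn apm
Hunk 4: at line 4 remove [twm] add [yeqow,zbv] -> 9 lines: eaj kso fhzb sty yeqow zbv oukmm zeeyn apm
Final line 4: sty

Answer: sty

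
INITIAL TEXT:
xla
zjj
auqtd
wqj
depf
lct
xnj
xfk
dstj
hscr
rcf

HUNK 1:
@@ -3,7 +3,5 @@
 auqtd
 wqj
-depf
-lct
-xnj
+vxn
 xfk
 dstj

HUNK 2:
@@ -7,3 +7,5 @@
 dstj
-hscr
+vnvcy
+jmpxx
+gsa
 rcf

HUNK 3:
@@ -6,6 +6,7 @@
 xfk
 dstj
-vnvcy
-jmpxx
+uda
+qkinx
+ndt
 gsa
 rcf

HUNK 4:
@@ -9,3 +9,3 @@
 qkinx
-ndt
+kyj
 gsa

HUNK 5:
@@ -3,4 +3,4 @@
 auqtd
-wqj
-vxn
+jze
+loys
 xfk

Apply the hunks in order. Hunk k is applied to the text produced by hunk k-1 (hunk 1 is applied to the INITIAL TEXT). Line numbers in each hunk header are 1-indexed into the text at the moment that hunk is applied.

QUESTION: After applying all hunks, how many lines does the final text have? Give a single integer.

Answer: 12

Derivation:
Hunk 1: at line 3 remove [depf,lct,xnj] add [vxn] -> 9 lines: xla zjj auqtd wqj vxn xfk dstj hscr rcf
Hunk 2: at line 7 remove [hscr] add [vnvcy,jmpxx,gsa] -> 11 lines: xla zjj auqtd wqj vxn xfk dstj vnvcy jmpxx gsa rcf
Hunk 3: at line 6 remove [vnvcy,jmpxx] add [uda,qkinx,ndt] -> 12 lines: xla zjj auqtd wqj vxn xfk dstj uda qkinx ndt gsa rcf
Hunk 4: at line 9 remove [ndt] add [kyj] -> 12 lines: xla zjj auqtd wqj vxn xfk dstj uda qkinx kyj gsa rcf
Hunk 5: at line 3 remove [wqj,vxn] add [jze,loys] -> 12 lines: xla zjj auqtd jze loys xfk dstj uda qkinx kyj gsa rcf
Final line count: 12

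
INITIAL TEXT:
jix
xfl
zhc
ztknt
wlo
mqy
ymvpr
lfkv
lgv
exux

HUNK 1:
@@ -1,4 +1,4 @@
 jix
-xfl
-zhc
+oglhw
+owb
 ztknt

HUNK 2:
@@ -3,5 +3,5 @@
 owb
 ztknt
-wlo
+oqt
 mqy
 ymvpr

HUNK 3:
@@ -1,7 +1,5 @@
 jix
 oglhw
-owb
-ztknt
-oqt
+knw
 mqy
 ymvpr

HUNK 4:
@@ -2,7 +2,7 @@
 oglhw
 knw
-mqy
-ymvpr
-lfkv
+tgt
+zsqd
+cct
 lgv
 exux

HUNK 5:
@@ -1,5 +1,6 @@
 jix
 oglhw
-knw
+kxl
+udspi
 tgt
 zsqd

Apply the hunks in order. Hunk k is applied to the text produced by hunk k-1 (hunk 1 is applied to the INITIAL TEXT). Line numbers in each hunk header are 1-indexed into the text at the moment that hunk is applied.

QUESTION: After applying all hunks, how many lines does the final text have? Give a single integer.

Hunk 1: at line 1 remove [xfl,zhc] add [oglhw,owb] -> 10 lines: jix oglhw owb ztknt wlo mqy ymvpr lfkv lgv exux
Hunk 2: at line 3 remove [wlo] add [oqt] -> 10 lines: jix oglhw owb ztknt oqt mqy ymvpr lfkv lgv exux
Hunk 3: at line 1 remove [owb,ztknt,oqt] add [knw] -> 8 lines: jix oglhw knw mqy ymvpr lfkv lgv exux
Hunk 4: at line 2 remove [mqy,ymvpr,lfkv] add [tgt,zsqd,cct] -> 8 lines: jix oglhw knw tgt zsqd cct lgv exux
Hunk 5: at line 1 remove [knw] add [kxl,udspi] -> 9 lines: jix oglhw kxl udspi tgt zsqd cct lgv exux
Final line count: 9

Answer: 9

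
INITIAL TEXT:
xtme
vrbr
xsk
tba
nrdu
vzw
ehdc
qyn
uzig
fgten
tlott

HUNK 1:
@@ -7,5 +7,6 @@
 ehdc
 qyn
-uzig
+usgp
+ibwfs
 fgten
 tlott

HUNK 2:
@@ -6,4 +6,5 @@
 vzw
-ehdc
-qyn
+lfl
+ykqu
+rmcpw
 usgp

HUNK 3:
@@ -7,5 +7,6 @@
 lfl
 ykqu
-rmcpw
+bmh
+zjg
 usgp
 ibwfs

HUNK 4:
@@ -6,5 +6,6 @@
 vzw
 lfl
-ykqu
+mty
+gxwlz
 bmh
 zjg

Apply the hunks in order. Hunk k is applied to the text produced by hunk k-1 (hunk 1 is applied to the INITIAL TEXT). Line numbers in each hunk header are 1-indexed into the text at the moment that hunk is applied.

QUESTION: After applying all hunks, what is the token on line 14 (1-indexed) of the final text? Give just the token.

Hunk 1: at line 7 remove [uzig] add [usgp,ibwfs] -> 12 lines: xtme vrbr xsk tba nrdu vzw ehdc qyn usgp ibwfs fgten tlott
Hunk 2: at line 6 remove [ehdc,qyn] add [lfl,ykqu,rmcpw] -> 13 lines: xtme vrbr xsk tba nrdu vzw lfl ykqu rmcpw usgp ibwfs fgten tlott
Hunk 3: at line 7 remove [rmcpw] add [bmh,zjg] -> 14 lines: xtme vrbr xsk tba nrdu vzw lfl ykqu bmh zjg usgp ibwfs fgten tlott
Hunk 4: at line 6 remove [ykqu] add [mty,gxwlz] -> 15 lines: xtme vrbr xsk tba nrdu vzw lfl mty gxwlz bmh zjg usgp ibwfs fgten tlott
Final line 14: fgten

Answer: fgten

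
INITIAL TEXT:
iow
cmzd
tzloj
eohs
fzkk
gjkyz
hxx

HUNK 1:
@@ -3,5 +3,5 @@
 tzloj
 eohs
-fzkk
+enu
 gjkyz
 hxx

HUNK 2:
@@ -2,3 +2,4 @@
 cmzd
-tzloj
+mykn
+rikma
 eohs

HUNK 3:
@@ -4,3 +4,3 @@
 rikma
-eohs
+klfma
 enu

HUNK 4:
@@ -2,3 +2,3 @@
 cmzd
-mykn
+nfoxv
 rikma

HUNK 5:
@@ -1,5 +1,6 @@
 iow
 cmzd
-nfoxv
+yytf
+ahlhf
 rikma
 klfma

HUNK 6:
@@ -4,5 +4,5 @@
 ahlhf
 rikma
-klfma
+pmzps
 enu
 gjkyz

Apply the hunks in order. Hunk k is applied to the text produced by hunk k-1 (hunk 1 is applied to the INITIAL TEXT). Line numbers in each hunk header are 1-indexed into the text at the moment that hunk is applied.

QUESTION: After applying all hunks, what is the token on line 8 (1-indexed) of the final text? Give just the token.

Answer: gjkyz

Derivation:
Hunk 1: at line 3 remove [fzkk] add [enu] -> 7 lines: iow cmzd tzloj eohs enu gjkyz hxx
Hunk 2: at line 2 remove [tzloj] add [mykn,rikma] -> 8 lines: iow cmzd mykn rikma eohs enu gjkyz hxx
Hunk 3: at line 4 remove [eohs] add [klfma] -> 8 lines: iow cmzd mykn rikma klfma enu gjkyz hxx
Hunk 4: at line 2 remove [mykn] add [nfoxv] -> 8 lines: iow cmzd nfoxv rikma klfma enu gjkyz hxx
Hunk 5: at line 1 remove [nfoxv] add [yytf,ahlhf] -> 9 lines: iow cmzd yytf ahlhf rikma klfma enu gjkyz hxx
Hunk 6: at line 4 remove [klfma] add [pmzps] -> 9 lines: iow cmzd yytf ahlhf rikma pmzps enu gjkyz hxx
Final line 8: gjkyz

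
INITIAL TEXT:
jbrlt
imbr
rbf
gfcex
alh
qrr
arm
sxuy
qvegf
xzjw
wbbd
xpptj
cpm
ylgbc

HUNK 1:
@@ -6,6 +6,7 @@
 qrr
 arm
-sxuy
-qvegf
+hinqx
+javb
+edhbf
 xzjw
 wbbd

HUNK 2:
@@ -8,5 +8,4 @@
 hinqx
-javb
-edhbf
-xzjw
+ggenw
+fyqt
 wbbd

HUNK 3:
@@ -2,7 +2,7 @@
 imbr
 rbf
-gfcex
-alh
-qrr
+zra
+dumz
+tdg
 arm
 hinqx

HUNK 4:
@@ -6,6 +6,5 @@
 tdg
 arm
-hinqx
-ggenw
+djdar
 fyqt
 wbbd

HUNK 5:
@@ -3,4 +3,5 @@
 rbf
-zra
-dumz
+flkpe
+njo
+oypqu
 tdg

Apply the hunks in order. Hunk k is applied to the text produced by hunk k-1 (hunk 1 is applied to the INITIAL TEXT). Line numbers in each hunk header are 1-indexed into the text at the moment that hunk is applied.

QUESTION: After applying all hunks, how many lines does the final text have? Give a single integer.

Hunk 1: at line 6 remove [sxuy,qvegf] add [hinqx,javb,edhbf] -> 15 lines: jbrlt imbr rbf gfcex alh qrr arm hinqx javb edhbf xzjw wbbd xpptj cpm ylgbc
Hunk 2: at line 8 remove [javb,edhbf,xzjw] add [ggenw,fyqt] -> 14 lines: jbrlt imbr rbf gfcex alh qrr arm hinqx ggenw fyqt wbbd xpptj cpm ylgbc
Hunk 3: at line 2 remove [gfcex,alh,qrr] add [zra,dumz,tdg] -> 14 lines: jbrlt imbr rbf zra dumz tdg arm hinqx ggenw fyqt wbbd xpptj cpm ylgbc
Hunk 4: at line 6 remove [hinqx,ggenw] add [djdar] -> 13 lines: jbrlt imbr rbf zra dumz tdg arm djdar fyqt wbbd xpptj cpm ylgbc
Hunk 5: at line 3 remove [zra,dumz] add [flkpe,njo,oypqu] -> 14 lines: jbrlt imbr rbf flkpe njo oypqu tdg arm djdar fyqt wbbd xpptj cpm ylgbc
Final line count: 14

Answer: 14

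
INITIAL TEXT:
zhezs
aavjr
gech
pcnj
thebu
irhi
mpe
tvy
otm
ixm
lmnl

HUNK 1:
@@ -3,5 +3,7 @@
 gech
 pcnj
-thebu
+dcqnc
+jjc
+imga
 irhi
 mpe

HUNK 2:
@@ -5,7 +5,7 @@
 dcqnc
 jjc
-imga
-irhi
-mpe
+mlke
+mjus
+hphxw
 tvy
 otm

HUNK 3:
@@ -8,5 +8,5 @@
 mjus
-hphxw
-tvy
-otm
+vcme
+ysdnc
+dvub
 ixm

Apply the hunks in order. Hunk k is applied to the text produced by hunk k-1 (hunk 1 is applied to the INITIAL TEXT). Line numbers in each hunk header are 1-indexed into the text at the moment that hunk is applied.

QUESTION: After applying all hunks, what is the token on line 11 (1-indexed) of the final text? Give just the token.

Hunk 1: at line 3 remove [thebu] add [dcqnc,jjc,imga] -> 13 lines: zhezs aavjr gech pcnj dcqnc jjc imga irhi mpe tvy otm ixm lmnl
Hunk 2: at line 5 remove [imga,irhi,mpe] add [mlke,mjus,hphxw] -> 13 lines: zhezs aavjr gech pcnj dcqnc jjc mlke mjus hphxw tvy otm ixm lmnl
Hunk 3: at line 8 remove [hphxw,tvy,otm] add [vcme,ysdnc,dvub] -> 13 lines: zhezs aavjr gech pcnj dcqnc jjc mlke mjus vcme ysdnc dvub ixm lmnl
Final line 11: dvub

Answer: dvub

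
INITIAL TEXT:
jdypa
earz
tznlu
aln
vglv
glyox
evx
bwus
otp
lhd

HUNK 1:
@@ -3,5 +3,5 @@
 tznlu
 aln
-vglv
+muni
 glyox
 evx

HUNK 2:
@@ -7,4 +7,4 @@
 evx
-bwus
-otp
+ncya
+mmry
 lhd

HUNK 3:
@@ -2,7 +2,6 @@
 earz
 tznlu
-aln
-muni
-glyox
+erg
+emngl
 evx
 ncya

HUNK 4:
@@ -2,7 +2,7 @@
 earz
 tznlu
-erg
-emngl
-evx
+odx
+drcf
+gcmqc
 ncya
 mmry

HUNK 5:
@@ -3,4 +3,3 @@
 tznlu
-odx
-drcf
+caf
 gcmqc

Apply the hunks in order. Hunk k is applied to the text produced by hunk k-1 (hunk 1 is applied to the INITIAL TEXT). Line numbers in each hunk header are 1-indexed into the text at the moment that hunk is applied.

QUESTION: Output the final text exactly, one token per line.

Answer: jdypa
earz
tznlu
caf
gcmqc
ncya
mmry
lhd

Derivation:
Hunk 1: at line 3 remove [vglv] add [muni] -> 10 lines: jdypa earz tznlu aln muni glyox evx bwus otp lhd
Hunk 2: at line 7 remove [bwus,otp] add [ncya,mmry] -> 10 lines: jdypa earz tznlu aln muni glyox evx ncya mmry lhd
Hunk 3: at line 2 remove [aln,muni,glyox] add [erg,emngl] -> 9 lines: jdypa earz tznlu erg emngl evx ncya mmry lhd
Hunk 4: at line 2 remove [erg,emngl,evx] add [odx,drcf,gcmqc] -> 9 lines: jdypa earz tznlu odx drcf gcmqc ncya mmry lhd
Hunk 5: at line 3 remove [odx,drcf] add [caf] -> 8 lines: jdypa earz tznlu caf gcmqc ncya mmry lhd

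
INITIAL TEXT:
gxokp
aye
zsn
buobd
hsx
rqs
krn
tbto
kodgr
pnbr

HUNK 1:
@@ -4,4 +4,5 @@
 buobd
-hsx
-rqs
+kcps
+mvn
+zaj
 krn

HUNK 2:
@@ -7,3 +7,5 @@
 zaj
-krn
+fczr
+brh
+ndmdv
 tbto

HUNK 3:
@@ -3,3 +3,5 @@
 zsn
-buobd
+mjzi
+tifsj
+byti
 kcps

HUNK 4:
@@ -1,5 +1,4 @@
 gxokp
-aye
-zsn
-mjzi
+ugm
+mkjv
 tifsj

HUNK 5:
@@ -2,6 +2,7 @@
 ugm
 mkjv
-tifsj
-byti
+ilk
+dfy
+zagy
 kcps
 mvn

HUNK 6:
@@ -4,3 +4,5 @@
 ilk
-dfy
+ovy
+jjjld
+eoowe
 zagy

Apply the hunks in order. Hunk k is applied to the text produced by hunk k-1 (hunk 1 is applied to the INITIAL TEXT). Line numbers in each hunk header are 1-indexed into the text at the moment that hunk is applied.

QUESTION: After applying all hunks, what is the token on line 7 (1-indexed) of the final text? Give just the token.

Hunk 1: at line 4 remove [hsx,rqs] add [kcps,mvn,zaj] -> 11 lines: gxokp aye zsn buobd kcps mvn zaj krn tbto kodgr pnbr
Hunk 2: at line 7 remove [krn] add [fczr,brh,ndmdv] -> 13 lines: gxokp aye zsn buobd kcps mvn zaj fczr brh ndmdv tbto kodgr pnbr
Hunk 3: at line 3 remove [buobd] add [mjzi,tifsj,byti] -> 15 lines: gxokp aye zsn mjzi tifsj byti kcps mvn zaj fczr brh ndmdv tbto kodgr pnbr
Hunk 4: at line 1 remove [aye,zsn,mjzi] add [ugm,mkjv] -> 14 lines: gxokp ugm mkjv tifsj byti kcps mvn zaj fczr brh ndmdv tbto kodgr pnbr
Hunk 5: at line 2 remove [tifsj,byti] add [ilk,dfy,zagy] -> 15 lines: gxokp ugm mkjv ilk dfy zagy kcps mvn zaj fczr brh ndmdv tbto kodgr pnbr
Hunk 6: at line 4 remove [dfy] add [ovy,jjjld,eoowe] -> 17 lines: gxokp ugm mkjv ilk ovy jjjld eoowe zagy kcps mvn zaj fczr brh ndmdv tbto kodgr pnbr
Final line 7: eoowe

Answer: eoowe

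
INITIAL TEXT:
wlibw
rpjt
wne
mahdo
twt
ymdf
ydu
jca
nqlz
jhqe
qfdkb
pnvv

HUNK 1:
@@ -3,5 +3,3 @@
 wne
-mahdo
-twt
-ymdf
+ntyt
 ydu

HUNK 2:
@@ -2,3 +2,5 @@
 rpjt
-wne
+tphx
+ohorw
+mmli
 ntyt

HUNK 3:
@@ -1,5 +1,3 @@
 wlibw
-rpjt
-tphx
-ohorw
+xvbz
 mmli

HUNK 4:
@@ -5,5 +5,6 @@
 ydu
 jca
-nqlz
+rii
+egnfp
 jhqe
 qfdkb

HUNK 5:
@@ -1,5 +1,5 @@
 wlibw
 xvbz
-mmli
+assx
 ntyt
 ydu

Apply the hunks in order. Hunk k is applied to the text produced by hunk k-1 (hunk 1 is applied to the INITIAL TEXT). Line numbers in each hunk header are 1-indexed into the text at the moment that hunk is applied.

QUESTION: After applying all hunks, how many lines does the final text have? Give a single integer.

Answer: 11

Derivation:
Hunk 1: at line 3 remove [mahdo,twt,ymdf] add [ntyt] -> 10 lines: wlibw rpjt wne ntyt ydu jca nqlz jhqe qfdkb pnvv
Hunk 2: at line 2 remove [wne] add [tphx,ohorw,mmli] -> 12 lines: wlibw rpjt tphx ohorw mmli ntyt ydu jca nqlz jhqe qfdkb pnvv
Hunk 3: at line 1 remove [rpjt,tphx,ohorw] add [xvbz] -> 10 lines: wlibw xvbz mmli ntyt ydu jca nqlz jhqe qfdkb pnvv
Hunk 4: at line 5 remove [nqlz] add [rii,egnfp] -> 11 lines: wlibw xvbz mmli ntyt ydu jca rii egnfp jhqe qfdkb pnvv
Hunk 5: at line 1 remove [mmli] add [assx] -> 11 lines: wlibw xvbz assx ntyt ydu jca rii egnfp jhqe qfdkb pnvv
Final line count: 11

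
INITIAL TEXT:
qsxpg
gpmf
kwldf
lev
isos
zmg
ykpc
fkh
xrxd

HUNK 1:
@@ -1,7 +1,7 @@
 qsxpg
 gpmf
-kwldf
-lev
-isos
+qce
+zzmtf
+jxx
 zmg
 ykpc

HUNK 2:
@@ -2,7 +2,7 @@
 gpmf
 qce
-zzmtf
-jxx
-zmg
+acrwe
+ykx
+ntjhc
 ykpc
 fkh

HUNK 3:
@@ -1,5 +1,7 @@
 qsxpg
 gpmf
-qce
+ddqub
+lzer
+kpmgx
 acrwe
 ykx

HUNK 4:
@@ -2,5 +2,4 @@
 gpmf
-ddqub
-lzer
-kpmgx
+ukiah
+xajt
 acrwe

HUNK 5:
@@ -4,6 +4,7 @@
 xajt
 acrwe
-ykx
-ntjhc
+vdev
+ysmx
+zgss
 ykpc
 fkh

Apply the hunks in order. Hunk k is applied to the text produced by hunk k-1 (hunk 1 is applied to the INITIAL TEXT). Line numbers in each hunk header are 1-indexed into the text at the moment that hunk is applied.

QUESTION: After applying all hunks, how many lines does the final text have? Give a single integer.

Hunk 1: at line 1 remove [kwldf,lev,isos] add [qce,zzmtf,jxx] -> 9 lines: qsxpg gpmf qce zzmtf jxx zmg ykpc fkh xrxd
Hunk 2: at line 2 remove [zzmtf,jxx,zmg] add [acrwe,ykx,ntjhc] -> 9 lines: qsxpg gpmf qce acrwe ykx ntjhc ykpc fkh xrxd
Hunk 3: at line 1 remove [qce] add [ddqub,lzer,kpmgx] -> 11 lines: qsxpg gpmf ddqub lzer kpmgx acrwe ykx ntjhc ykpc fkh xrxd
Hunk 4: at line 2 remove [ddqub,lzer,kpmgx] add [ukiah,xajt] -> 10 lines: qsxpg gpmf ukiah xajt acrwe ykx ntjhc ykpc fkh xrxd
Hunk 5: at line 4 remove [ykx,ntjhc] add [vdev,ysmx,zgss] -> 11 lines: qsxpg gpmf ukiah xajt acrwe vdev ysmx zgss ykpc fkh xrxd
Final line count: 11

Answer: 11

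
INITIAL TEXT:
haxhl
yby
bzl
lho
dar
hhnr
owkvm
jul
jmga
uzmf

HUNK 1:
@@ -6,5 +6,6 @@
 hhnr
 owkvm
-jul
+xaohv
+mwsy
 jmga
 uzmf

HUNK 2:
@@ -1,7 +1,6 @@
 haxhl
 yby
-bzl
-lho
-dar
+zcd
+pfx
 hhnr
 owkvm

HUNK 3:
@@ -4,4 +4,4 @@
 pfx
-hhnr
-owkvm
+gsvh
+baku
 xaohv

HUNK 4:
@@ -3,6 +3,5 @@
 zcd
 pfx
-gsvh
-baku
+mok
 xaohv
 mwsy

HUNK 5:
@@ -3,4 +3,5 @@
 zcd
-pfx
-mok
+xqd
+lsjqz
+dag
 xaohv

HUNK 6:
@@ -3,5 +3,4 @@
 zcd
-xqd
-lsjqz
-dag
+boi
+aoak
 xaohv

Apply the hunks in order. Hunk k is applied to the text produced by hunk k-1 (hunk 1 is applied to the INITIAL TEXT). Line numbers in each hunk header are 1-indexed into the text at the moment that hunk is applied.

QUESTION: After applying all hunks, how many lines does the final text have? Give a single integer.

Answer: 9

Derivation:
Hunk 1: at line 6 remove [jul] add [xaohv,mwsy] -> 11 lines: haxhl yby bzl lho dar hhnr owkvm xaohv mwsy jmga uzmf
Hunk 2: at line 1 remove [bzl,lho,dar] add [zcd,pfx] -> 10 lines: haxhl yby zcd pfx hhnr owkvm xaohv mwsy jmga uzmf
Hunk 3: at line 4 remove [hhnr,owkvm] add [gsvh,baku] -> 10 lines: haxhl yby zcd pfx gsvh baku xaohv mwsy jmga uzmf
Hunk 4: at line 3 remove [gsvh,baku] add [mok] -> 9 lines: haxhl yby zcd pfx mok xaohv mwsy jmga uzmf
Hunk 5: at line 3 remove [pfx,mok] add [xqd,lsjqz,dag] -> 10 lines: haxhl yby zcd xqd lsjqz dag xaohv mwsy jmga uzmf
Hunk 6: at line 3 remove [xqd,lsjqz,dag] add [boi,aoak] -> 9 lines: haxhl yby zcd boi aoak xaohv mwsy jmga uzmf
Final line count: 9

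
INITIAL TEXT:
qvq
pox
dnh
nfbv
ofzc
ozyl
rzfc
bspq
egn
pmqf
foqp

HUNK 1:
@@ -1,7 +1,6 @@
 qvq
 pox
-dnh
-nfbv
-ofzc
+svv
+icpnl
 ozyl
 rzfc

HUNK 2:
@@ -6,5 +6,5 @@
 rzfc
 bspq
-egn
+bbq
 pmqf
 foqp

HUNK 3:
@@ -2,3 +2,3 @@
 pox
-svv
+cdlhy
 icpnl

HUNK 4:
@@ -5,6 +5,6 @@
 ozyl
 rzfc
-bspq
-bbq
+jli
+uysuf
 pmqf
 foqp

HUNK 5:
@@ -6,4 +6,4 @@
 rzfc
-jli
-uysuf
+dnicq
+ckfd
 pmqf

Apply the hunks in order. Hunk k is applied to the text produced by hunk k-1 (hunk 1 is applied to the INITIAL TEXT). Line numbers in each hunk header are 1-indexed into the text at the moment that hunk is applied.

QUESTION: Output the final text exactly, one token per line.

Hunk 1: at line 1 remove [dnh,nfbv,ofzc] add [svv,icpnl] -> 10 lines: qvq pox svv icpnl ozyl rzfc bspq egn pmqf foqp
Hunk 2: at line 6 remove [egn] add [bbq] -> 10 lines: qvq pox svv icpnl ozyl rzfc bspq bbq pmqf foqp
Hunk 3: at line 2 remove [svv] add [cdlhy] -> 10 lines: qvq pox cdlhy icpnl ozyl rzfc bspq bbq pmqf foqp
Hunk 4: at line 5 remove [bspq,bbq] add [jli,uysuf] -> 10 lines: qvq pox cdlhy icpnl ozyl rzfc jli uysuf pmqf foqp
Hunk 5: at line 6 remove [jli,uysuf] add [dnicq,ckfd] -> 10 lines: qvq pox cdlhy icpnl ozyl rzfc dnicq ckfd pmqf foqp

Answer: qvq
pox
cdlhy
icpnl
ozyl
rzfc
dnicq
ckfd
pmqf
foqp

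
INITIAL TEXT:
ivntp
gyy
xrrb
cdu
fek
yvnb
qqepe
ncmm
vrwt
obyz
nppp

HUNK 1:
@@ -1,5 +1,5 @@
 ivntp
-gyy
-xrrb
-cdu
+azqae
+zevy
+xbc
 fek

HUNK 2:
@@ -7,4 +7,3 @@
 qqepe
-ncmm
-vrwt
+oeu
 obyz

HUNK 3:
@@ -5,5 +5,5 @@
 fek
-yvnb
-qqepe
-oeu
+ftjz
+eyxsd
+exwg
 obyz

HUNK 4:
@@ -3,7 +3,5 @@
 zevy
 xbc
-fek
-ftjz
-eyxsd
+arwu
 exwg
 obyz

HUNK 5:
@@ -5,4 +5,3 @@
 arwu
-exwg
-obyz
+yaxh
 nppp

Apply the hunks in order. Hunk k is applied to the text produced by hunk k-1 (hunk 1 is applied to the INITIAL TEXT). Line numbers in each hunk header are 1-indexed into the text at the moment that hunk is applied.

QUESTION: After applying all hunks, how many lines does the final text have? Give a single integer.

Answer: 7

Derivation:
Hunk 1: at line 1 remove [gyy,xrrb,cdu] add [azqae,zevy,xbc] -> 11 lines: ivntp azqae zevy xbc fek yvnb qqepe ncmm vrwt obyz nppp
Hunk 2: at line 7 remove [ncmm,vrwt] add [oeu] -> 10 lines: ivntp azqae zevy xbc fek yvnb qqepe oeu obyz nppp
Hunk 3: at line 5 remove [yvnb,qqepe,oeu] add [ftjz,eyxsd,exwg] -> 10 lines: ivntp azqae zevy xbc fek ftjz eyxsd exwg obyz nppp
Hunk 4: at line 3 remove [fek,ftjz,eyxsd] add [arwu] -> 8 lines: ivntp azqae zevy xbc arwu exwg obyz nppp
Hunk 5: at line 5 remove [exwg,obyz] add [yaxh] -> 7 lines: ivntp azqae zevy xbc arwu yaxh nppp
Final line count: 7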